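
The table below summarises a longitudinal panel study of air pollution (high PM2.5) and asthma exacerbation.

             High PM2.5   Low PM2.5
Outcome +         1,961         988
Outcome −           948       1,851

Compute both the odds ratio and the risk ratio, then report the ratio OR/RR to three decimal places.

Reading the table with exposure as columns: a = 1961 (High PM2.5, case), b = 948 (High PM2.5, non-case), c = 988 (Low PM2.5, case), d = 1851.
OR = (1961·1851)/(948·988) = 3629811/936624 = 3.87542
Risk in exposed = 1961/2909 = 0.67411; risk in unexposed = 988/2839 = 0.34801; RR = 1.93706
OR/RR = 3.87542 / 1.93706 = 2.00067
The outcome is not rare, so the OR lies further from 1 than the RR.

2.001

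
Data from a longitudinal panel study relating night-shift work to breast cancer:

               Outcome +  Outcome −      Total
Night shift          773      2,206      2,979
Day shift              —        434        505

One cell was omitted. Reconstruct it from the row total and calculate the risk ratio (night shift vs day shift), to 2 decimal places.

1.85

The missing cell is in the unexposed row: 505 − 434 = 71.
So a = 773, b = 2206, c = 71, d = 434.
RR = [a/(a+b)] / [c/(c+d)] = (773/2979) / (71/505) = 0.25948/0.14059 = 1.84562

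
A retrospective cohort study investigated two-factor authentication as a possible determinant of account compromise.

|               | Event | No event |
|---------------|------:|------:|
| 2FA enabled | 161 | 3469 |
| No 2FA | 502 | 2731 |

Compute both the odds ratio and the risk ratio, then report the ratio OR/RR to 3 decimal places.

0.884

Cells: a = 161, b = 3469, c = 502, d = 2731.
OR = (161·2731)/(3469·502) = 439691/1741438 = 0.25249
Risk in exposed = 161/3630 = 0.04435; risk in unexposed = 502/3233 = 0.15527; RR = 0.28564
OR/RR = 0.25249 / 0.28564 = 0.88393
The outcome is not rare, so the OR lies further from 1 than the RR.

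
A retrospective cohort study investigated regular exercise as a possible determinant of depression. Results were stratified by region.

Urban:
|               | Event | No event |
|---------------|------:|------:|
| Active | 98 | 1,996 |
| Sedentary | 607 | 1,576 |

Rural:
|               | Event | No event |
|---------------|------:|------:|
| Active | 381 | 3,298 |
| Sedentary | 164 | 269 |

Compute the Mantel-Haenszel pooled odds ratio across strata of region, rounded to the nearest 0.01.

OR_MH = Σ(aᵢdᵢ/nᵢ) / Σ(bᵢcᵢ/nᵢ), where nᵢ is the stratum total.
Stratum 1 (Urban): n = 4277; a·d/n = 98·1576/4277 = 36.1113; b·c/n = 1996·607/4277 = 283.2761
Stratum 2 (Rural): n = 4112; a·d/n = 381·269/4112 = 24.9244; b·c/n = 3298·164/4112 = 131.5350
OR_MH = (36.1113 + 24.9244) / (283.2761 + 131.5350) = 61.0357 / 414.8111 = 0.14714

0.15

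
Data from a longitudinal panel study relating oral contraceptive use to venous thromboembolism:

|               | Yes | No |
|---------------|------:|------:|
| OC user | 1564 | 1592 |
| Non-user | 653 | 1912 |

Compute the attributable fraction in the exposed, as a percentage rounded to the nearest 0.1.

Cells: a = 1564, b = 1592, c = 653, d = 1912.
Risk in exposed = 1564/3156 = 0.49556; risk in unexposed = 653/2565 = 0.25458.
RR = 0.49556/0.25458 = 1.94659
AR% = (RR − 1)/RR × 100 = (1.94659 − 1)/1.94659 × 100 = 48.6280%

48.6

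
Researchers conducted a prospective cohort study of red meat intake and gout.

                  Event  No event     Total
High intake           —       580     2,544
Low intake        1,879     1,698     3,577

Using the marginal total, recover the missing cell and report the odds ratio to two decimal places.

3.06

The missing cell is in the exposed row: 2544 − 580 = 1964.
So a = 1964, b = 580, c = 1879, d = 1698.
OR = (a·d)/(b·c) = (1964 × 1698) / (580 × 1879) = 3334872 / 1089820 = 3.06002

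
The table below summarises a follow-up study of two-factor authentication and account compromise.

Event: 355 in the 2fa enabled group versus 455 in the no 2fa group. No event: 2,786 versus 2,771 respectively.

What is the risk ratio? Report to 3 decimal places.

0.801

From the description: a = 355, b = 2786, c = 455, d = 2771.
Risk in exposed = 355/3141 = 0.11302; risk in unexposed = 455/3226 = 0.14104.
RR = 0.11302 / 0.14104 = 0.80133
The risk is 20% lower among the exposed than among the unexposed.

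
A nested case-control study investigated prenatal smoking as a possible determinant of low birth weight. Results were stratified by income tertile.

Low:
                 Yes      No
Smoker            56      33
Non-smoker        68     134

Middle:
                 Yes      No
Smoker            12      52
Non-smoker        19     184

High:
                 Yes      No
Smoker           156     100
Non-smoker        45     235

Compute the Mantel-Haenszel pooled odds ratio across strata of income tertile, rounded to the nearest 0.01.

5.17

OR_MH = Σ(aᵢdᵢ/nᵢ) / Σ(bᵢcᵢ/nᵢ), where nᵢ is the stratum total.
Stratum 1 (Low): n = 291; a·d/n = 56·134/291 = 25.7869; b·c/n = 33·68/291 = 7.7113
Stratum 2 (Middle): n = 267; a·d/n = 12·184/267 = 8.2697; b·c/n = 52·19/267 = 3.7004
Stratum 3 (High): n = 536; a·d/n = 156·235/536 = 68.3955; b·c/n = 100·45/536 = 8.3955
OR_MH = (25.7869 + 8.2697 + 68.3955) / (7.7113 + 3.7004 + 8.3955) = 102.4521 / 19.8072 = 5.17246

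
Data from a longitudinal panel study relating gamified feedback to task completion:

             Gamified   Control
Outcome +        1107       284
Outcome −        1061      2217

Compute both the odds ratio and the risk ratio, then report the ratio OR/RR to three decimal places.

1.811

Reading the table with exposure as columns: a = 1107 (Gamified, case), b = 1061 (Gamified, non-case), c = 284 (Control, case), d = 2217.
OR = (1107·2217)/(1061·284) = 2454219/301324 = 8.14478
Risk in exposed = 1107/2168 = 0.51061; risk in unexposed = 284/2501 = 0.11355; RR = 4.49659
OR/RR = 8.14478 / 4.49659 = 1.81132
The outcome is not rare, so the OR lies further from 1 than the RR.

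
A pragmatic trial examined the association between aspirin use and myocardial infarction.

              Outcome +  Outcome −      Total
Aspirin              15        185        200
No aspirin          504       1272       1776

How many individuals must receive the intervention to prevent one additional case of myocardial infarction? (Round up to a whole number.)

Risk in treated group = 15/200 = 0.07500; risk in control = 504/1776 = 0.28378.
Absolute risk reduction = 0.28378 − 0.07500 = 0.20878
NNT = 1 / ARR = 1 / 0.20878 = 4.790 → round up → 5

5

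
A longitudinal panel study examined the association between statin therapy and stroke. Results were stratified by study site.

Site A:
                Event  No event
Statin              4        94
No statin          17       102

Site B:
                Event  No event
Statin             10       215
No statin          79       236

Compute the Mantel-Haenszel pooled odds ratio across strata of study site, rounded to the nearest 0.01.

OR_MH = Σ(aᵢdᵢ/nᵢ) / Σ(bᵢcᵢ/nᵢ), where nᵢ is the stratum total.
Stratum 1 (Site A): n = 217; a·d/n = 4·102/217 = 1.8802; b·c/n = 94·17/217 = 7.3641
Stratum 2 (Site B): n = 540; a·d/n = 10·236/540 = 4.3704; b·c/n = 215·79/540 = 31.4537
OR_MH = (1.8802 + 4.3704) / (7.3641 + 31.4537) = 6.2506 / 38.8178 = 0.16102

0.16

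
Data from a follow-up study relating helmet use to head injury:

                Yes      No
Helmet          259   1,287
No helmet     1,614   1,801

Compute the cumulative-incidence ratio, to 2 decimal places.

0.35

Cells: a = 259, b = 1287, c = 1614, d = 1801.
Risk in exposed = 259/1546 = 0.16753; risk in unexposed = 1614/3415 = 0.47262.
RR = 0.16753 / 0.47262 = 0.35447
The risk is 65% lower among the exposed than among the unexposed.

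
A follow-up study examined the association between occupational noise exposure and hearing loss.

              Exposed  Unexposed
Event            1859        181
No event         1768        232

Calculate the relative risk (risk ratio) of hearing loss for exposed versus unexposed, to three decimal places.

Reading the table with exposure as columns: a = 1859 (Exposed, case), b = 1768 (Exposed, non-case), c = 181 (Unexposed, case), d = 232.
Risk in exposed = 1859/3627 = 0.51254; risk in unexposed = 181/413 = 0.43826.
RR = 0.51254 / 0.43826 = 1.16951
The risk among the exposed is 1.17 times that among the unexposed.

1.170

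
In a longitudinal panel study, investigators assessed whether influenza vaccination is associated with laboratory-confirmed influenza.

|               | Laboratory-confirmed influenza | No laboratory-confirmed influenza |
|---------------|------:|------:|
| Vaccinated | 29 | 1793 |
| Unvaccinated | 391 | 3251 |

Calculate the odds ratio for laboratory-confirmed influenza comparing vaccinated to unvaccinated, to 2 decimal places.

0.13

Cells: a = 29, b = 1793, c = 391, d = 3251.
OR = (a·d)/(b·c) = (29 × 3251) / (1793 × 391) = 94279 / 701063 = 0.13448
Exposure is associated with lower odds of laboratory-confirmed influenza (OR = 0.13 < 1).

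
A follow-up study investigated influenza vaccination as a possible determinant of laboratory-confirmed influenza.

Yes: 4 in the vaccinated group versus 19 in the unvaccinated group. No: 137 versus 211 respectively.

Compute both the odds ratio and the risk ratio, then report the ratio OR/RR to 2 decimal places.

From the description: a = 4, b = 137, c = 19, d = 211.
OR = (4·211)/(137·19) = 844/2603 = 0.32424
Risk in exposed = 4/141 = 0.02837; risk in unexposed = 19/230 = 0.08261; RR = 0.34341
OR/RR = 0.32424 / 0.34341 = 0.94418
The outcome is rare in both groups, so OR ≈ RR (ratio near 1).

0.94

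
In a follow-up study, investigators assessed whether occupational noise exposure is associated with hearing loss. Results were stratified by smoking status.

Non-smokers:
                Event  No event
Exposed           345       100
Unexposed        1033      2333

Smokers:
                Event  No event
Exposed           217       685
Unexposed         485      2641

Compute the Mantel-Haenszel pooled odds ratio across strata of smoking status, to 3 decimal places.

3.226

OR_MH = Σ(aᵢdᵢ/nᵢ) / Σ(bᵢcᵢ/nᵢ), where nᵢ is the stratum total.
Stratum 1 (Non-smokers): n = 3811; a·d/n = 345·2333/3811 = 211.2005; b·c/n = 100·1033/3811 = 27.1057
Stratum 2 (Smokers): n = 4028; a·d/n = 217·2641/4028 = 142.2783; b·c/n = 685·485/4028 = 82.4789
OR_MH = (211.2005 + 142.2783) / (27.1057 + 82.4789) = 353.4788 / 109.5846 = 3.22562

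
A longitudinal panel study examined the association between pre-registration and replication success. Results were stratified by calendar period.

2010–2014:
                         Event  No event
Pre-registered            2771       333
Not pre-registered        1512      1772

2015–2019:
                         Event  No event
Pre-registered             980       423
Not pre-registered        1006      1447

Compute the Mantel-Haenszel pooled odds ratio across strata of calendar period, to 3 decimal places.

OR_MH = Σ(aᵢdᵢ/nᵢ) / Σ(bᵢcᵢ/nᵢ), where nᵢ is the stratum total.
Stratum 1 (2010–2014): n = 6388; a·d/n = 2771·1772/6388 = 768.6619; b·c/n = 333·1512/6388 = 78.8190
Stratum 2 (2015–2019): n = 3856; a·d/n = 980·1447/3856 = 367.7541; b·c/n = 423·1006/3856 = 110.3574
OR_MH = (768.6619 + 367.7541) / (78.8190 + 110.3574) = 1136.4160 / 189.1764 = 6.00718

6.007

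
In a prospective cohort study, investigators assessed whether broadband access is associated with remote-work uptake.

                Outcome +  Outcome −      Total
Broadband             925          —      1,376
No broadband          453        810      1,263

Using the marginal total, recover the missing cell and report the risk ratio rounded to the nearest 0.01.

1.87

The missing cell is in the exposed row: 1376 − 925 = 451.
So a = 925, b = 451, c = 453, d = 810.
RR = [a/(a+b)] / [c/(c+d)] = (925/1376) / (453/1263) = 0.67224/0.35867 = 1.87425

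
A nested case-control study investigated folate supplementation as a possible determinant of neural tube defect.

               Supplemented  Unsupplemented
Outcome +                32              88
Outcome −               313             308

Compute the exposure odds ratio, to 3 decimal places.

0.358

Reading the table with exposure as columns: a = 32 (Supplemented, case), b = 313 (Supplemented, non-case), c = 88 (Unsupplemented, case), d = 308.
OR = (a·d)/(b·c) = (32 × 308) / (313 × 88) = 9856 / 27544 = 0.35783
Exposure is associated with lower odds of neural tube defect (OR = 0.36 < 1).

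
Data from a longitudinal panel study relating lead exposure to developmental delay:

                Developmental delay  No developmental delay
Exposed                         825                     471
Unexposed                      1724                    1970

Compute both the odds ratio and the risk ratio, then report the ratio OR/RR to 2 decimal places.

Cells: a = 825, b = 471, c = 1724, d = 1970.
OR = (825·1970)/(471·1724) = 1625250/812004 = 2.00153
Risk in exposed = 825/1296 = 0.63657; risk in unexposed = 1724/3694 = 0.46670; RR = 1.36398
OR/RR = 2.00153 / 1.36398 = 1.46742
The outcome is not rare, so the OR lies further from 1 than the RR.

1.47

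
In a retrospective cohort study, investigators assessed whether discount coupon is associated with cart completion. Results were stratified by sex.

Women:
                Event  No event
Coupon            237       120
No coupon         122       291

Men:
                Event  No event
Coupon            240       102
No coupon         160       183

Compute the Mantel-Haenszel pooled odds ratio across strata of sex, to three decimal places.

OR_MH = Σ(aᵢdᵢ/nᵢ) / Σ(bᵢcᵢ/nᵢ), where nᵢ is the stratum total.
Stratum 1 (Women): n = 770; a·d/n = 237·291/770 = 89.5675; b·c/n = 120·122/770 = 19.0130
Stratum 2 (Men): n = 685; a·d/n = 240·183/685 = 64.1168; b·c/n = 102·160/685 = 23.8248
OR_MH = (89.5675 + 64.1168) / (19.0130 + 23.8248) = 153.6843 / 42.8378 = 3.58759

3.588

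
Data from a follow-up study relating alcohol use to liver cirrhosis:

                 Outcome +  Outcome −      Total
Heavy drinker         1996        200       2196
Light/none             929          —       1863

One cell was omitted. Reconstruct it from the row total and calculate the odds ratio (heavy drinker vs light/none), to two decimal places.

10.03

The missing cell is in the unexposed row: 1863 − 929 = 934.
So a = 1996, b = 200, c = 929, d = 934.
OR = (a·d)/(b·c) = (1996 × 934) / (200 × 929) = 1864264 / 185800 = 10.03371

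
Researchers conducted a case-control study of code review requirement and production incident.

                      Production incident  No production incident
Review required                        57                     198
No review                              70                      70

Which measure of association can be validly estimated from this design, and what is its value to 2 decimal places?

Cells: a = 57, b = 198, c = 70, d = 70.
This is a case-control study: participants were sampled on outcome status, so risks in the source population cannot be estimated directly — relative risk is not valid here. The odds ratio is the appropriate measure.
OR = (a·d)/(b·c) = (57 × 70) / (198 × 70) = 3990 / 13860 = 0.28788

0.29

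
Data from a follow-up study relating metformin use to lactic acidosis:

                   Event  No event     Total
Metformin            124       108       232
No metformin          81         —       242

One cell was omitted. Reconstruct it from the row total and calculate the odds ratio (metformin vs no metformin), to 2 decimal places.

2.28

The missing cell is in the unexposed row: 242 − 81 = 161.
So a = 124, b = 108, c = 81, d = 161.
OR = (a·d)/(b·c) = (124 × 161) / (108 × 81) = 19964 / 8748 = 2.28212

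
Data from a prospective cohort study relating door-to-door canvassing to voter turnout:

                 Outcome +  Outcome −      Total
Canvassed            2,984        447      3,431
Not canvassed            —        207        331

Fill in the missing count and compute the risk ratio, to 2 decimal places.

The missing cell is in the unexposed row: 331 − 207 = 124.
So a = 2984, b = 447, c = 124, d = 207.
RR = [a/(a+b)] / [c/(c+d)] = (2984/3431) / (124/331) = 0.86972/0.37462 = 2.32158

2.32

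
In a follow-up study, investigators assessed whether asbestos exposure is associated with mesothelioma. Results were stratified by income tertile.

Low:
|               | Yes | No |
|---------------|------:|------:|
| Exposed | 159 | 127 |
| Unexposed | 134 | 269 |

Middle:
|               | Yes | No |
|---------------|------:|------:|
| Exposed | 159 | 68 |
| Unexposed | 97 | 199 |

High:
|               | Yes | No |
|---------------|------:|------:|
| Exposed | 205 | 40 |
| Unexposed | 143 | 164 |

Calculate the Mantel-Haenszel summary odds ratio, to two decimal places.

3.85

OR_MH = Σ(aᵢdᵢ/nᵢ) / Σ(bᵢcᵢ/nᵢ), where nᵢ is the stratum total.
Stratum 1 (Low): n = 689; a·d/n = 159·269/689 = 62.0769; b·c/n = 127·134/689 = 24.6996
Stratum 2 (Middle): n = 523; a·d/n = 159·199/523 = 60.4990; b·c/n = 68·97/523 = 12.6119
Stratum 3 (High): n = 552; a·d/n = 205·164/552 = 60.9058; b·c/n = 40·143/552 = 10.3623
OR_MH = (62.0769 + 60.4990 + 60.9058) / (24.6996 + 12.6119 + 10.3623) = 183.4818 / 47.6737 = 3.84870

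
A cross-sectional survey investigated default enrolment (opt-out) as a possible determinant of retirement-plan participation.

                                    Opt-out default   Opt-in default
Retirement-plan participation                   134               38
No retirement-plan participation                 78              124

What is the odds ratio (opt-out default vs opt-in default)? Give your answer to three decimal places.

5.606

Reading the table with exposure as columns: a = 134 (Opt-out default, case), b = 78 (Opt-out default, non-case), c = 38 (Opt-in default, case), d = 124.
OR = (a·d)/(b·c) = (134 × 124) / (78 × 38) = 16616 / 2964 = 5.60594
The odds of retirement-plan participation are about 5.61 times as high in the opt-out default group.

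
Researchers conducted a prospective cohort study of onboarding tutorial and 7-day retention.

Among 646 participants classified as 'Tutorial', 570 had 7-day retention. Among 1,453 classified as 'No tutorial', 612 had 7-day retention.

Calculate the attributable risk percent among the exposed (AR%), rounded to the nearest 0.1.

52.3

From the description: a = 570, b = 76, c = 612, d = 841.
Risk in exposed = 570/646 = 0.88235; risk in unexposed = 612/1453 = 0.42120.
RR = 0.88235/0.42120 = 2.09487
AR% = (RR − 1)/RR × 100 = (2.09487 − 1)/2.09487 × 100 = 52.2643%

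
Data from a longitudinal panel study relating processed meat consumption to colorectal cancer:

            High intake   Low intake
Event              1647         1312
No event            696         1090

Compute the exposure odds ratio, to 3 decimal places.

1.966

Reading the table with exposure as columns: a = 1647 (High intake, case), b = 696 (High intake, non-case), c = 1312 (Low intake, case), d = 1090.
OR = (a·d)/(b·c) = (1647 × 1090) / (696 × 1312) = 1795230 / 913152 = 1.96597
The odds of colorectal cancer are about 1.97 times as high in the high intake group.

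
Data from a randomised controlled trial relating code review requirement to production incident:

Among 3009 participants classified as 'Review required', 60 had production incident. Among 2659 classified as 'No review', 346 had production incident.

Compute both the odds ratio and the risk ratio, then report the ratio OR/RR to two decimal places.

From the description: a = 60, b = 2949, c = 346, d = 2313.
OR = (60·2313)/(2949·346) = 138780/1020354 = 0.13601
Risk in exposed = 60/3009 = 0.01994; risk in unexposed = 346/2659 = 0.13012; RR = 0.15324
OR/RR = 0.13601 / 0.15324 = 0.88757
The outcome is not rare, so the OR lies further from 1 than the RR.

0.89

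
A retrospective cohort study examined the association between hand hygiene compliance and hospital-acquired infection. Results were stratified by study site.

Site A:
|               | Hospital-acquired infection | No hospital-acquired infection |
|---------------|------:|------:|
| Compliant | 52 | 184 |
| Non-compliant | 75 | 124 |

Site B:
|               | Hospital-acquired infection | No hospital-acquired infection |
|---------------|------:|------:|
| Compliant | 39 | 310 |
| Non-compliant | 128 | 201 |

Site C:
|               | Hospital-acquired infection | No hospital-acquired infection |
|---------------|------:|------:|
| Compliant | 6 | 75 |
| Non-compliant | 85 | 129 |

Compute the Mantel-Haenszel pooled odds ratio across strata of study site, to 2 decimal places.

OR_MH = Σ(aᵢdᵢ/nᵢ) / Σ(bᵢcᵢ/nᵢ), where nᵢ is the stratum total.
Stratum 1 (Site A): n = 435; a·d/n = 52·124/435 = 14.8230; b·c/n = 184·75/435 = 31.7241
Stratum 2 (Site B): n = 678; a·d/n = 39·201/678 = 11.5619; b·c/n = 310·128/678 = 58.5251
Stratum 3 (Site C): n = 295; a·d/n = 6·129/295 = 2.6237; b·c/n = 75·85/295 = 21.6102
OR_MH = (14.8230 + 11.5619 + 2.6237) / (31.7241 + 58.5251 + 21.6102) = 29.0087 / 111.8594 = 0.25933

0.26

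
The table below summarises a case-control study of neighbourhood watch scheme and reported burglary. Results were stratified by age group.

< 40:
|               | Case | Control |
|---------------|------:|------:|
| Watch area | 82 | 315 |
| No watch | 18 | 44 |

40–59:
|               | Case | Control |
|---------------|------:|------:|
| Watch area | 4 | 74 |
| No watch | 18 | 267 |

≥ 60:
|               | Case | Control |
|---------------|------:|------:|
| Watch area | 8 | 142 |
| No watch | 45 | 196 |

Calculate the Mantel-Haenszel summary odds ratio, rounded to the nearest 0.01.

0.46

OR_MH = Σ(aᵢdᵢ/nᵢ) / Σ(bᵢcᵢ/nᵢ), where nᵢ is the stratum total.
Stratum 1 (< 40): n = 459; a·d/n = 82·44/459 = 7.8606; b·c/n = 315·18/459 = 12.3529
Stratum 2 (40–59): n = 363; a·d/n = 4·267/363 = 2.9421; b·c/n = 74·18/363 = 3.6694
Stratum 3 (≥ 60): n = 391; a·d/n = 8·196/391 = 4.0102; b·c/n = 142·45/391 = 16.3427
OR_MH = (7.8606 + 2.9421 + 4.0102) / (12.3529 + 3.6694 + 16.3427) = 14.8129 / 32.3651 = 0.45768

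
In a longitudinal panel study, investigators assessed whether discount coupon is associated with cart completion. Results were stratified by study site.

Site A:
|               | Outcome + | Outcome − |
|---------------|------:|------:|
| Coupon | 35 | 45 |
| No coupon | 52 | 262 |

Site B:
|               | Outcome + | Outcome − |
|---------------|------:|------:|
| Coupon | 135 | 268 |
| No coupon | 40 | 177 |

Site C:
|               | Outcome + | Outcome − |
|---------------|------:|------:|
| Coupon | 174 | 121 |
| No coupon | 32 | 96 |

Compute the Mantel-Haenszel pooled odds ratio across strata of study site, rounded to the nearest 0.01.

OR_MH = Σ(aᵢdᵢ/nᵢ) / Σ(bᵢcᵢ/nᵢ), where nᵢ is the stratum total.
Stratum 1 (Site A): n = 394; a·d/n = 35·262/394 = 23.2741; b·c/n = 45·52/394 = 5.9391
Stratum 2 (Site B): n = 620; a·d/n = 135·177/620 = 38.5403; b·c/n = 268·40/620 = 17.2903
Stratum 3 (Site C): n = 423; a·d/n = 174·96/423 = 39.4894; b·c/n = 121·32/423 = 9.1537
OR_MH = (23.2741 + 38.5403 + 39.4894) / (5.9391 + 17.2903 + 9.1537) = 101.3038 / 32.3831 = 3.12829

3.13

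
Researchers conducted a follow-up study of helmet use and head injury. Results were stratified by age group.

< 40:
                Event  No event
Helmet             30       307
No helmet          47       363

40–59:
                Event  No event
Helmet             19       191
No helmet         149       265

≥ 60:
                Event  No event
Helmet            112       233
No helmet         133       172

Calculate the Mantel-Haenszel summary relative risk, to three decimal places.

0.575

RR_MH = Σ(aᵢ·n₀ᵢ/nᵢ) / Σ(cᵢ·n₁ᵢ/nᵢ), with n₁ᵢ = aᵢ+bᵢ (exposed), n₀ᵢ = cᵢ+dᵢ (unexposed), nᵢ = n₁ᵢ+n₀ᵢ.
Stratum 1 (< 40): n₁ = 337, n₀ = 410, n = 747; a·n₀/n = 30·410/747 = 16.4659; c·n₁/n = 47·337/747 = 21.2035
Stratum 2 (40–59): n₁ = 210, n₀ = 414, n = 624; a·n₀/n = 19·414/624 = 12.6058; c·n₁/n = 149·210/624 = 50.1442
Stratum 3 (≥ 60): n₁ = 345, n₀ = 305, n = 650; a·n₀/n = 112·305/650 = 52.5538; c·n₁/n = 133·345/650 = 70.5923
RR_MH = (16.4659 + 12.6058 + 52.5538) / (21.2035 + 50.1442 + 70.5923) = 81.6255 / 141.9400 = 0.57507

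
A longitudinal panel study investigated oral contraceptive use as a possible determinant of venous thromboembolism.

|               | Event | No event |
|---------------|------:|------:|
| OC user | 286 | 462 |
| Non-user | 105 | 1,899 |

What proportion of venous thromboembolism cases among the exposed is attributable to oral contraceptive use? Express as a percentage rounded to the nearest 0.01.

Cells: a = 286, b = 462, c = 105, d = 1899.
Risk in exposed = 286/748 = 0.38235; risk in unexposed = 105/2004 = 0.05240.
RR = 0.38235/0.05240 = 7.29748
AR% = (RR − 1)/RR × 100 = (7.29748 − 1)/7.29748 × 100 = 86.2966%

86.30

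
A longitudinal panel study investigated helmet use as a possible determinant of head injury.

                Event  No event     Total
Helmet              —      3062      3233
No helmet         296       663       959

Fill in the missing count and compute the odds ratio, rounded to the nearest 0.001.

The missing cell is in the exposed row: 3233 − 3062 = 171.
So a = 171, b = 3062, c = 296, d = 663.
OR = (a·d)/(b·c) = (171 × 663) / (3062 × 296) = 113373 / 906352 = 0.12509

0.125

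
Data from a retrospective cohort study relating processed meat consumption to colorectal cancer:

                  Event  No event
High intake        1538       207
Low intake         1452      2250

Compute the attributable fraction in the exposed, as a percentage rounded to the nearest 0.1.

55.5

Cells: a = 1538, b = 207, c = 1452, d = 2250.
Risk in exposed = 1538/1745 = 0.88138; risk in unexposed = 1452/3702 = 0.39222.
RR = 0.88138/0.39222 = 2.24714
AR% = (RR − 1)/RR × 100 = (2.24714 − 1)/2.24714 × 100 = 55.4990%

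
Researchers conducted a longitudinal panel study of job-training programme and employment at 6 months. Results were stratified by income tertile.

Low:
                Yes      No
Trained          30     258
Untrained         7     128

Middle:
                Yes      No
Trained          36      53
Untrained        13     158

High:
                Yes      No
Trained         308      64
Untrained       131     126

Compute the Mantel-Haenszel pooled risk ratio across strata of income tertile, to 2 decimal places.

RR_MH = Σ(aᵢ·n₀ᵢ/nᵢ) / Σ(cᵢ·n₁ᵢ/nᵢ), with n₁ᵢ = aᵢ+bᵢ (exposed), n₀ᵢ = cᵢ+dᵢ (unexposed), nᵢ = n₁ᵢ+n₀ᵢ.
Stratum 1 (Low): n₁ = 288, n₀ = 135, n = 423; a·n₀/n = 30·135/423 = 9.5745; c·n₁/n = 7·288/423 = 4.7660
Stratum 2 (Middle): n₁ = 89, n₀ = 171, n = 260; a·n₀/n = 36·171/260 = 23.6769; c·n₁/n = 13·89/260 = 4.4500
Stratum 3 (High): n₁ = 372, n₀ = 257, n = 629; a·n₀/n = 308·257/629 = 125.8442; c·n₁/n = 131·372/629 = 77.4754
RR_MH = (9.5745 + 23.6769 + 125.8442) / (4.7660 + 4.4500 + 77.4754) = 159.0956 / 86.6913 = 1.83520

1.84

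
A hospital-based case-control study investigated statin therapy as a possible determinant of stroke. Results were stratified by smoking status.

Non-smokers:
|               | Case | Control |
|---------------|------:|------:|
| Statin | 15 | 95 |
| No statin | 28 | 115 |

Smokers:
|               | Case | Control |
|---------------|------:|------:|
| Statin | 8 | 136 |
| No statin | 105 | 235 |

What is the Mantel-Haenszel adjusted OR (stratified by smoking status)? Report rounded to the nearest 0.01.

OR_MH = Σ(aᵢdᵢ/nᵢ) / Σ(bᵢcᵢ/nᵢ), where nᵢ is the stratum total.
Stratum 1 (Non-smokers): n = 253; a·d/n = 15·115/253 = 6.8182; b·c/n = 95·28/253 = 10.5138
Stratum 2 (Smokers): n = 484; a·d/n = 8·235/484 = 3.8843; b·c/n = 136·105/484 = 29.5041
OR_MH = (6.8182 + 3.8843) / (10.5138 + 29.5041) = 10.7025 / 40.0180 = 0.26744

0.27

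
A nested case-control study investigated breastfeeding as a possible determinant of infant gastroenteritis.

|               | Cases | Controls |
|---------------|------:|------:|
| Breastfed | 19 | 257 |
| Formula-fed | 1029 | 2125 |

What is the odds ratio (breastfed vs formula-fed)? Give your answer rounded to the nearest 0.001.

Cells: a = 19, b = 257, c = 1029, d = 2125.
OR = (a·d)/(b·c) = (19 × 2125) / (257 × 1029) = 40375 / 264453 = 0.15267
Exposure is associated with lower odds of infant gastroenteritis (OR = 0.15 < 1).

0.153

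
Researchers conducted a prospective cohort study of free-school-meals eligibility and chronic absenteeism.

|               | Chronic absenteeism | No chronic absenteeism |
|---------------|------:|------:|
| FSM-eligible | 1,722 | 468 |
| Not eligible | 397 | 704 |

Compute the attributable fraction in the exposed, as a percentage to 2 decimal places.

Cells: a = 1722, b = 468, c = 397, d = 704.
Risk in exposed = 1722/2190 = 0.78630; risk in unexposed = 397/1101 = 0.36058.
RR = 0.78630/0.36058 = 2.18065
AR% = (RR − 1)/RR × 100 = (2.18065 − 1)/2.18065 × 100 = 54.1421%

54.14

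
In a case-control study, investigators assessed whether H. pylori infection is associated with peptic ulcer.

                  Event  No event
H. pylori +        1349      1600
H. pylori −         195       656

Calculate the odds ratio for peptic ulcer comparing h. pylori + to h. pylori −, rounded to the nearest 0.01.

Cells: a = 1349, b = 1600, c = 195, d = 656.
OR = (a·d)/(b·c) = (1349 × 656) / (1600 × 195) = 884944 / 312000 = 2.83636
The odds of peptic ulcer are about 2.84 times as high in the h. pylori + group.

2.84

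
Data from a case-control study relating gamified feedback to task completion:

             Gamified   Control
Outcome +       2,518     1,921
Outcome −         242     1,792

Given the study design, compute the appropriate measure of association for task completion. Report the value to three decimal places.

Reading the table with exposure as columns: a = 2518 (Gamified, case), b = 242 (Gamified, non-case), c = 1921 (Control, case), d = 1792.
This is a case-control study: participants were sampled on outcome status, so risks in the source population cannot be estimated directly — relative risk is not valid here. The odds ratio is the appropriate measure.
OR = (a·d)/(b·c) = (2518 × 1792) / (242 × 1921) = 4512256 / 464882 = 9.70624

9.706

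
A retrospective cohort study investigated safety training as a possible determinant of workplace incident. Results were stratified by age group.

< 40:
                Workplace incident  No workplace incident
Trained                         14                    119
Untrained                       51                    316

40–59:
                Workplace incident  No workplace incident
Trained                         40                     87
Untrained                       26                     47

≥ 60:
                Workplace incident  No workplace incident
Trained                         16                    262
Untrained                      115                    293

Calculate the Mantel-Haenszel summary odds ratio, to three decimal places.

0.372

OR_MH = Σ(aᵢdᵢ/nᵢ) / Σ(bᵢcᵢ/nᵢ), where nᵢ is the stratum total.
Stratum 1 (< 40): n = 500; a·d/n = 14·316/500 = 8.8480; b·c/n = 119·51/500 = 12.1380
Stratum 2 (40–59): n = 200; a·d/n = 40·47/200 = 9.4000; b·c/n = 87·26/200 = 11.3100
Stratum 3 (≥ 60): n = 686; a·d/n = 16·293/686 = 6.8338; b·c/n = 262·115/686 = 43.9213
OR_MH = (8.8480 + 9.4000 + 6.8338) / (12.1380 + 11.3100 + 43.9213) = 25.0818 / 67.3693 = 0.37230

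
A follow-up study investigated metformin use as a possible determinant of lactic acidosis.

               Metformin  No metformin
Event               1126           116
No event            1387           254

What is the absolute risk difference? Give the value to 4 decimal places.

Reading the table with exposure as columns: a = 1126 (Metformin, case), b = 1387 (Metformin, non-case), c = 116 (No metformin, case), d = 254.
Risk in exposed = 1126/2513 = 0.448070; risk in unexposed = 116/370 = 0.313514.
Risk difference = 0.448070 − 0.313514 = 0.134557

0.1346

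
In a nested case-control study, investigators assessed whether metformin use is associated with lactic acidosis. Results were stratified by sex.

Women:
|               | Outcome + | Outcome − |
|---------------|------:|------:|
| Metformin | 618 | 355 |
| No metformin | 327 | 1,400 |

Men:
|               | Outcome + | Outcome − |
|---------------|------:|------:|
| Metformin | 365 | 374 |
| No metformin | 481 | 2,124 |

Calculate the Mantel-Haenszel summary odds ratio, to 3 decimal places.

OR_MH = Σ(aᵢdᵢ/nᵢ) / Σ(bᵢcᵢ/nᵢ), where nᵢ is the stratum total.
Stratum 1 (Women): n = 2700; a·d/n = 618·1400/2700 = 320.4444; b·c/n = 355·327/2700 = 42.9944
Stratum 2 (Men): n = 3344; a·d/n = 365·2124/3344 = 231.8361; b·c/n = 374·481/3344 = 53.7961
OR_MH = (320.4444 + 231.8361) / (42.9944 + 53.7961) = 552.2806 / 96.7905 = 5.70594

5.706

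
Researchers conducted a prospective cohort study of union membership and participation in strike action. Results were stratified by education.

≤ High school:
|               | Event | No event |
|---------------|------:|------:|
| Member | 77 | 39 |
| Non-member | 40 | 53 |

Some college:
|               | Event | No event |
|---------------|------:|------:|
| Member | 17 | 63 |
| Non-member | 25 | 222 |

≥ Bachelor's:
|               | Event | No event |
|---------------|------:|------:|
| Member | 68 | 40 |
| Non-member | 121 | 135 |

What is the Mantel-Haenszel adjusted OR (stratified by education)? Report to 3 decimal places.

OR_MH = Σ(aᵢdᵢ/nᵢ) / Σ(bᵢcᵢ/nᵢ), where nᵢ is the stratum total.
Stratum 1 (≤ High school): n = 209; a·d/n = 77·53/209 = 19.5263; b·c/n = 39·40/209 = 7.4641
Stratum 2 (Some college): n = 327; a·d/n = 17·222/327 = 11.5413; b·c/n = 63·25/327 = 4.8165
Stratum 3 (≥ Bachelor's): n = 364; a·d/n = 68·135/364 = 25.2198; b·c/n = 40·121/364 = 13.2967
OR_MH = (19.5263 + 11.5413 + 25.2198) / (7.4641 + 4.8165 + 13.2967) = 56.2874 / 25.5773 = 2.20067

2.201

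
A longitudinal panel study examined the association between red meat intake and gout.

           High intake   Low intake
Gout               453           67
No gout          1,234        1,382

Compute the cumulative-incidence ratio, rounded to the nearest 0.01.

Reading the table with exposure as columns: a = 453 (High intake, case), b = 1234 (High intake, non-case), c = 67 (Low intake, case), d = 1382.
Risk in exposed = 453/1687 = 0.26852; risk in unexposed = 67/1449 = 0.04624.
RR = 0.26852 / 0.04624 = 5.80733
The risk among the exposed is 5.81 times that among the unexposed.

5.81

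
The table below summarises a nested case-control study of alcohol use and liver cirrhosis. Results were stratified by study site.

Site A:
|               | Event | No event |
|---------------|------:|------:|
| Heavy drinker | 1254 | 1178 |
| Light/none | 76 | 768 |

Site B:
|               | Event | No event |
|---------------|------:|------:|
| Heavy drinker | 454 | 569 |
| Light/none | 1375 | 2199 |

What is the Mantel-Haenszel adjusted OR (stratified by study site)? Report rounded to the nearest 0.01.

OR_MH = Σ(aᵢdᵢ/nᵢ) / Σ(bᵢcᵢ/nᵢ), where nᵢ is the stratum total.
Stratum 1 (Site A): n = 3276; a·d/n = 1254·768/3276 = 293.9780; b·c/n = 1178·76/3276 = 27.3284
Stratum 2 (Site B): n = 4597; a·d/n = 454·2199/4597 = 217.1734; b·c/n = 569·1375/4597 = 170.1925
OR_MH = (293.9780 + 217.1734) / (27.3284 + 170.1925) = 511.1514 / 197.5210 = 2.58783

2.59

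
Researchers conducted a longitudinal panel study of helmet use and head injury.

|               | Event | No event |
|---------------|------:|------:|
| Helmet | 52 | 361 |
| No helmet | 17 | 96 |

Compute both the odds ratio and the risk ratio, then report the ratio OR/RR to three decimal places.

0.972

Cells: a = 52, b = 361, c = 17, d = 96.
OR = (52·96)/(361·17) = 4992/6137 = 0.81343
Risk in exposed = 52/413 = 0.12591; risk in unexposed = 17/113 = 0.15044; RR = 0.83692
OR/RR = 0.81343 / 0.83692 = 0.97193
The outcome is not rare, so the OR lies further from 1 than the RR.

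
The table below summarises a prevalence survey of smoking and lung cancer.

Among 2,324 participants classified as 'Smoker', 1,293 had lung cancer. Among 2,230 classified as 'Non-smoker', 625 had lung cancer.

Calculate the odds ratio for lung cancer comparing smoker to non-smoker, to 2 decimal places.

3.22

From the description: a = 1293, b = 1031, c = 625, d = 1605.
OR = (a·d)/(b·c) = (1293 × 1605) / (1031 × 625) = 2075265 / 644375 = 3.22059
The odds of lung cancer are about 3.22 times as high in the smoker group.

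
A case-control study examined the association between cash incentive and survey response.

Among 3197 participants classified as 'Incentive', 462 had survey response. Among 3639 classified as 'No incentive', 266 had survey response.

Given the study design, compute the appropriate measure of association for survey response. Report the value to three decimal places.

2.142

From the description: a = 462, b = 2735, c = 266, d = 3373.
This is a case-control study: participants were sampled on outcome status, so risks in the source population cannot be estimated directly — relative risk is not valid here. The odds ratio is the appropriate measure.
OR = (a·d)/(b·c) = (462 × 3373) / (2735 × 266) = 1558326 / 727510 = 2.14200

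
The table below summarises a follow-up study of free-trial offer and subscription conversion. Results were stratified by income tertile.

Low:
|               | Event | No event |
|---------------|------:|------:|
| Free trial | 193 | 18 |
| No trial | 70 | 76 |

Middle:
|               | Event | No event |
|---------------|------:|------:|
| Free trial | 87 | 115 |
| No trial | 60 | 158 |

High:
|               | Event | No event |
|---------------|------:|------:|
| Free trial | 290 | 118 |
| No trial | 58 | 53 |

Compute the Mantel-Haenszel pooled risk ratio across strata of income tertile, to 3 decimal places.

RR_MH = Σ(aᵢ·n₀ᵢ/nᵢ) / Σ(cᵢ·n₁ᵢ/nᵢ), with n₁ᵢ = aᵢ+bᵢ (exposed), n₀ᵢ = cᵢ+dᵢ (unexposed), nᵢ = n₁ᵢ+n₀ᵢ.
Stratum 1 (Low): n₁ = 211, n₀ = 146, n = 357; a·n₀/n = 193·146/357 = 78.9300; c·n₁/n = 70·211/357 = 41.3725
Stratum 2 (Middle): n₁ = 202, n₀ = 218, n = 420; a·n₀/n = 87·218/420 = 45.1571; c·n₁/n = 60·202/420 = 28.8571
Stratum 3 (High): n₁ = 408, n₀ = 111, n = 519; a·n₀/n = 290·111/519 = 62.0231; c·n₁/n = 58·408/519 = 45.5954
RR_MH = (78.9300 + 45.1571 + 62.0231) / (41.3725 + 28.8571 + 45.5954) = 186.1102 / 115.8251 = 1.60682

1.607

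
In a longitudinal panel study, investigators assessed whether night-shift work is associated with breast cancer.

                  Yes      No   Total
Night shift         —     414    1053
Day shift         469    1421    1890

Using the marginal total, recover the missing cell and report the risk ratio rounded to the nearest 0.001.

The missing cell is in the exposed row: 1053 − 414 = 639.
So a = 639, b = 414, c = 469, d = 1421.
RR = [a/(a+b)] / [c/(c+d)] = (639/1053) / (469/1890) = 0.60684/0.24815 = 2.44546

2.445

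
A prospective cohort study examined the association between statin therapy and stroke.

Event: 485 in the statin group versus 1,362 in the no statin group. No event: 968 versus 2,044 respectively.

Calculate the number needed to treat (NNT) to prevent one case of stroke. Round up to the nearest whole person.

16

Risk in treated group = 485/1453 = 0.33379; risk in control = 1362/3406 = 0.39988.
Absolute risk reduction = 0.39988 − 0.33379 = 0.06609
NNT = 1 / ARR = 1 / 0.06609 = 15.131 → round up → 16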